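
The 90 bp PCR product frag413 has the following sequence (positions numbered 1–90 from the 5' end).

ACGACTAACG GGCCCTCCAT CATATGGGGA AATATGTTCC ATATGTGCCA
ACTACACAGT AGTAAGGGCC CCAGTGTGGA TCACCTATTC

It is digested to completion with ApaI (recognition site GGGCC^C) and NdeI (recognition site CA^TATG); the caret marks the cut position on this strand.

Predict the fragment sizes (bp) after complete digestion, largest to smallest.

29, 20, 19, 14, 8 bp

ApaI sites (GGGCCC) start at positions 10, 66.
ApaI cuts after base 5 of each site (before the last base), so after positions 14, 70.
NdeI sites (CATATG) start at positions 21, 40.
NdeI cuts after base 2 of each site, so after positions 22, 41.
Combined cut positions: 14, 22, 41, 70.
Linear molecule, 4 cuts → 5 fragments:
  1–14 → 14 bp
  15–22 → 8 bp
  23–41 → 19 bp
  42–70 → 29 bp
  71–90 → 20 bp
Sorted largest to smallest: 29, 20, 19, 14, 8 bp.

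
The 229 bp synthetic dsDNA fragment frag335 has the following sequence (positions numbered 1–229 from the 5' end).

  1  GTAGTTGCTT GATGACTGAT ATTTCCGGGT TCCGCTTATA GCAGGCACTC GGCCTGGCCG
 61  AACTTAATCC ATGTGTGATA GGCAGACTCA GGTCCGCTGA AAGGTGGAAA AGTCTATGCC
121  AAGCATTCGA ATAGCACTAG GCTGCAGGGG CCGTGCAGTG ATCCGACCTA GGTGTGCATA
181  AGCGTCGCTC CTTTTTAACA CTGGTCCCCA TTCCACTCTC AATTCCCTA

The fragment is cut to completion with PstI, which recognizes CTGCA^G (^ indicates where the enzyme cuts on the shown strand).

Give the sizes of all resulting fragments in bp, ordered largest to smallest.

146, 83 bp

The PstI site (CTGCAG) starts at position 142.
PstI cuts after base 5 of each site (before the last base), so after position 146.
Linear molecule, 1 cut → 2 fragments:
  1–146 → 146 bp
  147–229 → 83 bp
Sorted largest to smallest: 146, 83 bp.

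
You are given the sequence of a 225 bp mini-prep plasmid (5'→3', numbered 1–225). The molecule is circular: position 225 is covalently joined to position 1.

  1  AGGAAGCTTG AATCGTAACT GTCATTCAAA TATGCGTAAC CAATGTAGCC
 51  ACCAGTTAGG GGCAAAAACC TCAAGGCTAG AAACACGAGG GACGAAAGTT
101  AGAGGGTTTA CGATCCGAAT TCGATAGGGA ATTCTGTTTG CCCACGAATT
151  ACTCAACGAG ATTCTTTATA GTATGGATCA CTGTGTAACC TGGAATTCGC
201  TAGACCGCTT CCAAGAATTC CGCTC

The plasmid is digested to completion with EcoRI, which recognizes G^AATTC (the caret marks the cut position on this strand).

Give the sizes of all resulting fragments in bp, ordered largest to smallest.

EcoRI sites (GAATTC) start at positions 117, 129, 193, 215.
EcoRI cuts after the first base of each site, so after positions 117, 129, 193, 215.
Circular molecule, 4 cuts → 4 fragments:
  118–129 → 12 bp
  130–193 → 64 bp
  194–215 → 22 bp
  216–225 then 1–117 → 10 + 117 = 127 bp
Sorted largest to smallest: 127, 64, 22, 12 bp.

127, 64, 22, 12 bp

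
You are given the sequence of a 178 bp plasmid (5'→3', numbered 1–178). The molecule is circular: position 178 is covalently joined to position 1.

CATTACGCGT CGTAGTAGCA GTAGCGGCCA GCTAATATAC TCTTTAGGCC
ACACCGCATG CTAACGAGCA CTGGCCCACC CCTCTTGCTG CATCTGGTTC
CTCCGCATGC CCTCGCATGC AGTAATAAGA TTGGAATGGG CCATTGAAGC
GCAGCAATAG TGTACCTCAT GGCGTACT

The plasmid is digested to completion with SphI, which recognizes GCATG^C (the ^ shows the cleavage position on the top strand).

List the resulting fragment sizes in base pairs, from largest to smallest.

119, 49, 10 bp

SphI sites (GCATGC) start at positions 56, 105, 115.
SphI cuts after base 5 of each site (before the last base), so after positions 60, 109, 119.
Circular molecule, 3 cuts → 3 fragments:
  61–109 → 49 bp
  110–119 → 10 bp
  120–178 then 1–60 → 59 + 60 = 119 bp
Sorted largest to smallest: 119, 49, 10 bp.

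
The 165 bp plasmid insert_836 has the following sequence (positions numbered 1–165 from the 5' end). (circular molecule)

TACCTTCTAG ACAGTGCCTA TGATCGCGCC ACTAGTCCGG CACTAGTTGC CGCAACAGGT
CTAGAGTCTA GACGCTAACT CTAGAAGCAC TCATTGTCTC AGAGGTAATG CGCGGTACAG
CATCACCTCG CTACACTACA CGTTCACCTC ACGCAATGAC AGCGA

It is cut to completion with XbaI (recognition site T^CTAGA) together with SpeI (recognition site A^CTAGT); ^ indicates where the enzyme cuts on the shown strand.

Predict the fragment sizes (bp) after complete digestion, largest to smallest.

91, 25, 18, 13, 11, 7 bp

XbaI sites (TCTAGA) start at positions 6, 60, 67, 80.
XbaI cuts after the first base of each site, so after positions 6, 60, 67, 80.
SpeI sites (ACTAGT) start at positions 31, 42.
SpeI cuts after the first base of each site, so after positions 31, 42.
Combined cut positions: 6, 31, 42, 60, 67, 80.
Circular molecule, 6 cuts → 6 fragments:
  7–31 → 25 bp
  32–42 → 11 bp
  43–60 → 18 bp
  61–67 → 7 bp
  68–80 → 13 bp
  81–165 then 1–6 → 85 + 6 = 91 bp
Sorted largest to smallest: 91, 25, 18, 13, 11, 7 bp.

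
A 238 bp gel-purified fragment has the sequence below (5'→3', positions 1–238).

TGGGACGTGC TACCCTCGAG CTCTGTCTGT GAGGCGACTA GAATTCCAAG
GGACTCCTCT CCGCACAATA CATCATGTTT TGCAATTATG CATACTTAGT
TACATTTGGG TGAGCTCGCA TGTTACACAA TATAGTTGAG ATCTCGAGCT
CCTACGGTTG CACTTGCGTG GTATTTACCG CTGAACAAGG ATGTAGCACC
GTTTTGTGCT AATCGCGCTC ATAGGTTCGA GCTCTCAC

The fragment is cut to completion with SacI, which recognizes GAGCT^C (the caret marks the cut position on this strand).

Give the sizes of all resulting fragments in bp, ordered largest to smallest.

SacI sites (GAGCTC) start at positions 18, 112, 146, 229.
SacI cuts after base 5 of each site (before the last base), so after positions 22, 116, 150, 233.
Linear molecule, 4 cuts → 5 fragments:
  1–22 → 22 bp
  23–116 → 94 bp
  117–150 → 34 bp
  151–233 → 83 bp
  234–238 → 5 bp
Sorted largest to smallest: 94, 83, 34, 22, 5 bp.

94, 83, 34, 22, 5 bp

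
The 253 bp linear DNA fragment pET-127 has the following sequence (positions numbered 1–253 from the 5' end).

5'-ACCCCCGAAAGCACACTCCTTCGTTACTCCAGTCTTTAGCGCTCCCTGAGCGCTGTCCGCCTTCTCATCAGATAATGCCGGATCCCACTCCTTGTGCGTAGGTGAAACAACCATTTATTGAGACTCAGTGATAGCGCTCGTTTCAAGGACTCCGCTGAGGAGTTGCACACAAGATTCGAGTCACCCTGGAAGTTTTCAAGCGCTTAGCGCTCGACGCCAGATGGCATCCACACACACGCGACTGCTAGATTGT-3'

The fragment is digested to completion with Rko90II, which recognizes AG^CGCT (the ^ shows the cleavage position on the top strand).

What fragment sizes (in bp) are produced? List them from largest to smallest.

84, 66, 46, 39, 11, 7 bp

Rko90II sites (AGCGCT) start at positions 38, 49, 133, 199, 206.
Rko90II cuts after base 2 of each site, so after positions 39, 50, 134, 200, 207.
Linear molecule, 5 cuts → 6 fragments:
  1–39 → 39 bp
  40–50 → 11 bp
  51–134 → 84 bp
  135–200 → 66 bp
  201–207 → 7 bp
  208–253 → 46 bp
Sorted largest to smallest: 84, 66, 46, 39, 11, 7 bp.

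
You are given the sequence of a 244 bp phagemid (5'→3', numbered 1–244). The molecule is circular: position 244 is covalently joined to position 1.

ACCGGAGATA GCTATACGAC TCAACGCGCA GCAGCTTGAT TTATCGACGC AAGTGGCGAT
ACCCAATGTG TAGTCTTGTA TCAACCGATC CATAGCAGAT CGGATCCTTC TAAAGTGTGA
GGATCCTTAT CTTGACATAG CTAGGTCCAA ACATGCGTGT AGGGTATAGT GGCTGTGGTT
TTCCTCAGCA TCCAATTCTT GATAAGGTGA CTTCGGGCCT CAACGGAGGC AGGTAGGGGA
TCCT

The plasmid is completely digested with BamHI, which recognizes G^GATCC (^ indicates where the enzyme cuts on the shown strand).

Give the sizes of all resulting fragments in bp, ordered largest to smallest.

BamHI sites (GGATCC) start at positions 102, 121, 238.
BamHI cuts after the first base of each site, so after positions 102, 121, 238.
Circular molecule, 3 cuts → 3 fragments:
  103–121 → 19 bp
  122–238 → 117 bp
  239–244 then 1–102 → 6 + 102 = 108 bp
Sorted largest to smallest: 117, 108, 19 bp.

117, 108, 19 bp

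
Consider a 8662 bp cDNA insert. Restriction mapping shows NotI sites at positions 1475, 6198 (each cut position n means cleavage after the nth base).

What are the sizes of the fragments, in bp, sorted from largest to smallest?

4723, 2464, 1475 bp

Linear molecule, 2 cuts → 3 fragments:
  1475 − 0 = 1475 bp
  6198 − 1475 = 4723 bp
  8662 − 6198 = 2464 bp
Sorted largest to smallest: 4723, 2464, 1475 bp.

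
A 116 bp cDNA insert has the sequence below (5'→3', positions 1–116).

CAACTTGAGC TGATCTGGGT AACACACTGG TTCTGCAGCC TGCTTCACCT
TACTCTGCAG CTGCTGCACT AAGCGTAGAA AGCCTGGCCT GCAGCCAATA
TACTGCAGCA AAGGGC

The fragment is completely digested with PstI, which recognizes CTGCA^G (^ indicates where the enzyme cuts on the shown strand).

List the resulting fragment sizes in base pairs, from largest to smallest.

PstI sites (CTGCAG) start at positions 33, 55, 89, 103.
PstI cuts after base 5 of each site (before the last base), so after positions 37, 59, 93, 107.
Linear molecule, 4 cuts → 5 fragments:
  1–37 → 37 bp
  38–59 → 22 bp
  60–93 → 34 bp
  94–107 → 14 bp
  108–116 → 9 bp
Sorted largest to smallest: 37, 34, 22, 14, 9 bp.

37, 34, 22, 14, 9 bp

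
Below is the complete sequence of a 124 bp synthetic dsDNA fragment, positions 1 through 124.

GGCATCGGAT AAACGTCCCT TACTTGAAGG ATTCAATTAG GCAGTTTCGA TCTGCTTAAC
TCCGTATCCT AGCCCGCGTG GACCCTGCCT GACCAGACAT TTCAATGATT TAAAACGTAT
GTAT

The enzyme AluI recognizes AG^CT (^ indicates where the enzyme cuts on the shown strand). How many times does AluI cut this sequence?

No occurrence of AGCT is present in the sequence.
AluI does not cut: 0 sites.

0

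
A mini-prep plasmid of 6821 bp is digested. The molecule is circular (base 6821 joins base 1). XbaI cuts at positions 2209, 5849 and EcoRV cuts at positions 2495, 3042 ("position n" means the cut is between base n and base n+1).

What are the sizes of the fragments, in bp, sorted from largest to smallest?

Combined cut positions (sorted): 2209, 2495, 3042, 5849.
Circular molecule, 4 cuts → 4 fragments:
  2495 − 2209 = 286 bp
  3042 − 2495 = 547 bp
  5849 − 3042 = 2807 bp
  wrap: 6821 − 5849 + 2209 = 3181 bp
Sorted largest to smallest: 3181, 2807, 547, 286 bp.

3181, 2807, 547, 286 bp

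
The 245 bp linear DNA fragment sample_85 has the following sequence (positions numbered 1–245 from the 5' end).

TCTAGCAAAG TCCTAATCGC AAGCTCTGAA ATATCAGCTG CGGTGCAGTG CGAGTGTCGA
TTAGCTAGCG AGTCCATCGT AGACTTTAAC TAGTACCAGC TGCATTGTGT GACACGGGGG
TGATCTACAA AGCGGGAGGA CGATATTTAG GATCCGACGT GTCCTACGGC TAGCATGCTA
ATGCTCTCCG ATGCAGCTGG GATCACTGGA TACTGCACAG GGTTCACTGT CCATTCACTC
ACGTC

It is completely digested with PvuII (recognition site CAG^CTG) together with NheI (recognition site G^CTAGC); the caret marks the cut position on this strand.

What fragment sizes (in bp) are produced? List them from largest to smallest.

70, 49, 37, 35, 27, 27 bp

PvuII sites (CAGCTG) start at positions 35, 97, 194.
PvuII cuts after base 3 of each site, so after positions 37, 99, 196.
NheI sites (GCTAGC) start at positions 64, 169.
NheI cuts after the first base of each site, so after positions 64, 169.
Combined cut positions: 37, 64, 99, 169, 196.
Linear molecule, 5 cuts → 6 fragments:
  1–37 → 37 bp
  38–64 → 27 bp
  65–99 → 35 bp
  100–169 → 70 bp
  170–196 → 27 bp
  197–245 → 49 bp
Sorted largest to smallest: 70, 49, 37, 35, 27, 27 bp.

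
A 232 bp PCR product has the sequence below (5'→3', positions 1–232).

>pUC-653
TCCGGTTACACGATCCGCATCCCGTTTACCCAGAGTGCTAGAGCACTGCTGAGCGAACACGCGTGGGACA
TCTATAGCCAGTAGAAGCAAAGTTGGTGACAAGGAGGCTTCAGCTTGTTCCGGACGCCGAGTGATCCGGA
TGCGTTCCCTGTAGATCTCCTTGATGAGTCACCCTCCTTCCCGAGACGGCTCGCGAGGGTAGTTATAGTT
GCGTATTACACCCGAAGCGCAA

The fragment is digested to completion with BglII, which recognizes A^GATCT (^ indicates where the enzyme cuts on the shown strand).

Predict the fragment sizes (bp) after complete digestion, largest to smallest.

153, 79 bp

The BglII site (AGATCT) starts at position 153.
BglII cuts after the first base of each site, so after position 153.
Linear molecule, 1 cut → 2 fragments:
  1–153 → 153 bp
  154–232 → 79 bp
Sorted largest to smallest: 153, 79 bp.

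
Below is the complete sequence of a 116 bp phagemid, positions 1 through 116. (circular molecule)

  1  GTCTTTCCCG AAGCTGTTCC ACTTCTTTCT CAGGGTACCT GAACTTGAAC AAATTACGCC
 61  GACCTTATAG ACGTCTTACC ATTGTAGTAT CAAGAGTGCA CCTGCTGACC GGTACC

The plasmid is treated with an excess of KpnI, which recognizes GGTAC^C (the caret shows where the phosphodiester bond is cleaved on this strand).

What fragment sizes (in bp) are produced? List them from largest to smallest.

77, 39 bp

KpnI sites (GGTACC) start at positions 34, 111.
KpnI cuts after base 5 of each site (before the last base), so after positions 38, 115.
Circular molecule, 2 cuts → 2 fragments:
  39–115 → 77 bp
  116–116 then 1–38 → 1 + 38 = 39 bp
Sorted largest to smallest: 77, 39 bp.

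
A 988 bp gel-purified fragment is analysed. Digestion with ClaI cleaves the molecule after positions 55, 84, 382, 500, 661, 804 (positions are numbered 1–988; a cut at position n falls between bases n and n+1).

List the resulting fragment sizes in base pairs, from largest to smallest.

298, 184, 161, 143, 118, 55, 29 bp

Linear molecule, 6 cuts → 7 fragments:
  55 − 0 = 55 bp
  84 − 55 = 29 bp
  382 − 84 = 298 bp
  500 − 382 = 118 bp
  661 − 500 = 161 bp
  804 − 661 = 143 bp
  988 − 804 = 184 bp
Sorted largest to smallest: 298, 184, 161, 143, 118, 55, 29 bp.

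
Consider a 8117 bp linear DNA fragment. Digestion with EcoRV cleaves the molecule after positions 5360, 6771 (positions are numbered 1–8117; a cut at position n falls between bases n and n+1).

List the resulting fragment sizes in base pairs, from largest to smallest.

5360, 1411, 1346 bp

Linear molecule, 2 cuts → 3 fragments:
  5360 − 0 = 5360 bp
  6771 − 5360 = 1411 bp
  8117 − 6771 = 1346 bp
Sorted largest to smallest: 5360, 1411, 1346 bp.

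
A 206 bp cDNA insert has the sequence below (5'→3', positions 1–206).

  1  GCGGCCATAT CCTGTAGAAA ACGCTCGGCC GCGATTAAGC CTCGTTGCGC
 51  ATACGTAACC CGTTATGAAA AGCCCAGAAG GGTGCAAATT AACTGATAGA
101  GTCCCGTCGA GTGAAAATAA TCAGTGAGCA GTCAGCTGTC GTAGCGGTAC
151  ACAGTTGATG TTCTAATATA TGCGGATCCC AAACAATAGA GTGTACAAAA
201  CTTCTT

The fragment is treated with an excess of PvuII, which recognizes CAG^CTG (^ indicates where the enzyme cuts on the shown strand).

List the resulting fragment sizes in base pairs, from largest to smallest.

The PvuII site (CAGCTG) starts at position 133.
PvuII cuts after base 3 of each site, so after position 135.
Linear molecule, 1 cut → 2 fragments:
  1–135 → 135 bp
  136–206 → 71 bp
Sorted largest to smallest: 135, 71 bp.

135, 71 bp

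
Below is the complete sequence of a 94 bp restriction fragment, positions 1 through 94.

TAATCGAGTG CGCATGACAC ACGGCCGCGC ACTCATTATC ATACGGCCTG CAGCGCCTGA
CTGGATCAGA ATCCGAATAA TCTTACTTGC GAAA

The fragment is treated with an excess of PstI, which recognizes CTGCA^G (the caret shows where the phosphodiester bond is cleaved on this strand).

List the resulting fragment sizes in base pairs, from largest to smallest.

The PstI site (CTGCAG) starts at position 48.
PstI cuts after base 5 of each site (before the last base), so after position 52.
Linear molecule, 1 cut → 2 fragments:
  1–52 → 52 bp
  53–94 → 42 bp
Sorted largest to smallest: 52, 42 bp.

52, 42 bp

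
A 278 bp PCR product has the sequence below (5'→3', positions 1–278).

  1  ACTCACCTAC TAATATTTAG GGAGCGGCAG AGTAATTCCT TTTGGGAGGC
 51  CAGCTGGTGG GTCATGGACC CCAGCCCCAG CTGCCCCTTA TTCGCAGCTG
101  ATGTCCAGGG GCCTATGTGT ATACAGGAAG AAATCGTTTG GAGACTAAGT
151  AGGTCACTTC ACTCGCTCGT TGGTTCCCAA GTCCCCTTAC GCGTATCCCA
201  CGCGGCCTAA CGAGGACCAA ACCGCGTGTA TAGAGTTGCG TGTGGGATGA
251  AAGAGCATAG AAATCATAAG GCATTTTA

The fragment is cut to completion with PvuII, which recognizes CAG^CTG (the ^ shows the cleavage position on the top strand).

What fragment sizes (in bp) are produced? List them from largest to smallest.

181, 53, 27, 17 bp

PvuII sites (CAGCTG) start at positions 51, 78, 95.
PvuII cuts after base 3 of each site, so after positions 53, 80, 97.
Linear molecule, 3 cuts → 4 fragments:
  1–53 → 53 bp
  54–80 → 27 bp
  81–97 → 17 bp
  98–278 → 181 bp
Sorted largest to smallest: 181, 53, 27, 17 bp.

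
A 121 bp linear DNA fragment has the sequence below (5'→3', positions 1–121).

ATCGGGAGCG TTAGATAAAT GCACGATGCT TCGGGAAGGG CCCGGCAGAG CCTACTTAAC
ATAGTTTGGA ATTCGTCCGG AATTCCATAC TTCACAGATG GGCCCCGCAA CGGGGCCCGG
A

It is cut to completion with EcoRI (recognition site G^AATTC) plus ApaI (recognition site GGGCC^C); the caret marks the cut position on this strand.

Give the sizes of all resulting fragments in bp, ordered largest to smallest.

EcoRI sites (GAATTC) start at positions 69, 80.
EcoRI cuts after the first base of each site, so after positions 69, 80.
ApaI sites (GGGCCC) start at positions 38, 100, 113.
ApaI cuts after base 5 of each site (before the last base), so after positions 42, 104, 117.
Combined cut positions: 42, 69, 80, 104, 117.
Linear molecule, 5 cuts → 6 fragments:
  1–42 → 42 bp
  43–69 → 27 bp
  70–80 → 11 bp
  81–104 → 24 bp
  105–117 → 13 bp
  118–121 → 4 bp
Sorted largest to smallest: 42, 27, 24, 13, 11, 4 bp.

42, 27, 24, 13, 11, 4 bp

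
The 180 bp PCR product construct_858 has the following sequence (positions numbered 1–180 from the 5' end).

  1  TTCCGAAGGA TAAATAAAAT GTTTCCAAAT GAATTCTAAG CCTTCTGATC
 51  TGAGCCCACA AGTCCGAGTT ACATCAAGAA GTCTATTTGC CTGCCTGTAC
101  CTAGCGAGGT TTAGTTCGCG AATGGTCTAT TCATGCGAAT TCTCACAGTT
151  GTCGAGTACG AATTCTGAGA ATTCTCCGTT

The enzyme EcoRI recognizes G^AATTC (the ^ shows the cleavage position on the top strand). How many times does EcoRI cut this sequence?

4

GAATTC occurs starting at positions 31, 137, 160, 169.
EcoRI cuts at 4 sites.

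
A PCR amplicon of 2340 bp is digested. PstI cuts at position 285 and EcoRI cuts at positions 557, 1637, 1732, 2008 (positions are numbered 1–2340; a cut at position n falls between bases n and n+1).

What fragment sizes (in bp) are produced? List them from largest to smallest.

1080, 332, 285, 276, 272, 95 bp

Combined cut positions (sorted): 285, 557, 1637, 1732, 2008.
Linear molecule, 5 cuts → 6 fragments:
  285 − 0 = 285 bp
  557 − 285 = 272 bp
  1637 − 557 = 1080 bp
  1732 − 1637 = 95 bp
  2008 − 1732 = 276 bp
  2340 − 2008 = 332 bp
Sorted largest to smallest: 1080, 332, 285, 276, 272, 95 bp.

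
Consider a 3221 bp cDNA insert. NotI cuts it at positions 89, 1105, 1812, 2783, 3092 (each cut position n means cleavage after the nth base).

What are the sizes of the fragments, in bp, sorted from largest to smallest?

1016, 971, 707, 309, 129, 89 bp

Linear molecule, 5 cuts → 6 fragments:
  89 − 0 = 89 bp
  1105 − 89 = 1016 bp
  1812 − 1105 = 707 bp
  2783 − 1812 = 971 bp
  3092 − 2783 = 309 bp
  3221 − 3092 = 129 bp
Sorted largest to smallest: 1016, 971, 707, 309, 129, 89 bp.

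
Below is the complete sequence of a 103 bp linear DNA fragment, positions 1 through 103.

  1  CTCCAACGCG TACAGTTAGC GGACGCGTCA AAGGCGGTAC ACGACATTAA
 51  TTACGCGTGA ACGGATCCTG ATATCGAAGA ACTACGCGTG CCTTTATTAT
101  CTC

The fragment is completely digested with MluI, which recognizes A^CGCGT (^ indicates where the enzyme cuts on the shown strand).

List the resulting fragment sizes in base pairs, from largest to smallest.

31, 30, 19, 17, 6 bp

MluI sites (ACGCGT) start at positions 6, 23, 53, 84.
MluI cuts after the first base of each site, so after positions 6, 23, 53, 84.
Linear molecule, 4 cuts → 5 fragments:
  1–6 → 6 bp
  7–23 → 17 bp
  24–53 → 30 bp
  54–84 → 31 bp
  85–103 → 19 bp
Sorted largest to smallest: 31, 30, 19, 17, 6 bp.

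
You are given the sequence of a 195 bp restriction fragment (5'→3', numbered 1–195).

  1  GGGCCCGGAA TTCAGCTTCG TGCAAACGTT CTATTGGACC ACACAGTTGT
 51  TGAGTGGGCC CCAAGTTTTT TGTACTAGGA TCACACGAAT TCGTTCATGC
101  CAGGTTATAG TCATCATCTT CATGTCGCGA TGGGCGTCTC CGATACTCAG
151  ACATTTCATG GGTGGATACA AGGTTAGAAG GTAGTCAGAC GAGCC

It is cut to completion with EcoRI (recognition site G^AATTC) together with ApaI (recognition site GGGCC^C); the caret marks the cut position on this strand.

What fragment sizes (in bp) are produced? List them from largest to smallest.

108, 52, 27, 5, 3 bp

EcoRI sites (GAATTC) start at positions 8, 87.
EcoRI cuts after the first base of each site, so after positions 8, 87.
ApaI sites (GGGCCC) start at positions 1, 56.
ApaI cuts after base 5 of each site (before the last base), so after positions 5, 60.
Combined cut positions: 5, 8, 60, 87.
Linear molecule, 4 cuts → 5 fragments:
  1–5 → 5 bp
  6–8 → 3 bp
  9–60 → 52 bp
  61–87 → 27 bp
  88–195 → 108 bp
Sorted largest to smallest: 108, 52, 27, 5, 3 bp.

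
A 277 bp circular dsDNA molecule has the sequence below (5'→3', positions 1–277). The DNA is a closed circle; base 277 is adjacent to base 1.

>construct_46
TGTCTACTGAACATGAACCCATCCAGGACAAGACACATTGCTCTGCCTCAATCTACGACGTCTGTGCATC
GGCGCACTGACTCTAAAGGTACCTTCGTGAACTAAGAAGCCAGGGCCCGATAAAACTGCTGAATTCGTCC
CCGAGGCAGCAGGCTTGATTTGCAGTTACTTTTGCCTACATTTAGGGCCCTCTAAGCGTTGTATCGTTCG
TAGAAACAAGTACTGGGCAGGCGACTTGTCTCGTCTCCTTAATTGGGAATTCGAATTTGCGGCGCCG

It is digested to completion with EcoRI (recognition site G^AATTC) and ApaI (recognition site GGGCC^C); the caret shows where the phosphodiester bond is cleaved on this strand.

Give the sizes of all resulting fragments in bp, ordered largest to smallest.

EcoRI sites (GAATTC) start at positions 131, 257.
EcoRI cuts after the first base of each site, so after positions 131, 257.
ApaI sites (GGGCCC) start at positions 113, 185.
ApaI cuts after base 5 of each site (before the last base), so after positions 117, 189.
Combined cut positions: 117, 131, 189, 257.
Circular molecule, 4 cuts → 4 fragments:
  118–131 → 14 bp
  132–189 → 58 bp
  190–257 → 68 bp
  258–277 then 1–117 → 20 + 117 = 137 bp
Sorted largest to smallest: 137, 68, 58, 14 bp.

137, 68, 58, 14 bp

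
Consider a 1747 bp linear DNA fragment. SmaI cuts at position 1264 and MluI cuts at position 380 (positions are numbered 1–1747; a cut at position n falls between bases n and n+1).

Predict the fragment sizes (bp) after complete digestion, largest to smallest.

884, 483, 380 bp

Combined cut positions (sorted): 380, 1264.
Linear molecule, 2 cuts → 3 fragments:
  380 − 0 = 380 bp
  1264 − 380 = 884 bp
  1747 − 1264 = 483 bp
Sorted largest to smallest: 884, 483, 380 bp.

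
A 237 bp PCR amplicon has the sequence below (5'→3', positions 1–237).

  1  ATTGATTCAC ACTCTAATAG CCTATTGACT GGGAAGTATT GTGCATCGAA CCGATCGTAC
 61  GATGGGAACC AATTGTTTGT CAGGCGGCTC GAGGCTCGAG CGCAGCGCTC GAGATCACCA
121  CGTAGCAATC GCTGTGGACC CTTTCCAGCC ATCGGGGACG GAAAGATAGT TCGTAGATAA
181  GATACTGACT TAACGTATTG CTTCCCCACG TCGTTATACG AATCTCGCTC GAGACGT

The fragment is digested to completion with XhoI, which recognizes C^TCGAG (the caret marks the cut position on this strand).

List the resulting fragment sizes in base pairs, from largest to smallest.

XhoI sites (CTCGAG) start at positions 88, 95, 108, 228.
XhoI cuts after the first base of each site, so after positions 88, 95, 108, 228.
Linear molecule, 4 cuts → 5 fragments:
  1–88 → 88 bp
  89–95 → 7 bp
  96–108 → 13 bp
  109–228 → 120 bp
  229–237 → 9 bp
Sorted largest to smallest: 120, 88, 13, 9, 7 bp.

120, 88, 13, 9, 7 bp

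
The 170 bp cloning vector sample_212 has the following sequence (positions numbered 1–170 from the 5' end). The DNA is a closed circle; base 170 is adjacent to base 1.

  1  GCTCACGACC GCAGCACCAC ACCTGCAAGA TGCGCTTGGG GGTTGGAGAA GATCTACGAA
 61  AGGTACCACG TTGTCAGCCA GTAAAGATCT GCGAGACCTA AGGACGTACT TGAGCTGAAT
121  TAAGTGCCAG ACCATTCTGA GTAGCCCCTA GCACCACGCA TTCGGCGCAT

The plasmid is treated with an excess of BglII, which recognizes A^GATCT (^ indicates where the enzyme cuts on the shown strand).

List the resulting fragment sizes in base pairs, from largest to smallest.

BglII sites (AGATCT) start at positions 50, 85.
BglII cuts after the first base of each site, so after positions 50, 85.
Circular molecule, 2 cuts → 2 fragments:
  51–85 → 35 bp
  86–170 then 1–50 → 85 + 50 = 135 bp
Sorted largest to smallest: 135, 35 bp.

135, 35 bp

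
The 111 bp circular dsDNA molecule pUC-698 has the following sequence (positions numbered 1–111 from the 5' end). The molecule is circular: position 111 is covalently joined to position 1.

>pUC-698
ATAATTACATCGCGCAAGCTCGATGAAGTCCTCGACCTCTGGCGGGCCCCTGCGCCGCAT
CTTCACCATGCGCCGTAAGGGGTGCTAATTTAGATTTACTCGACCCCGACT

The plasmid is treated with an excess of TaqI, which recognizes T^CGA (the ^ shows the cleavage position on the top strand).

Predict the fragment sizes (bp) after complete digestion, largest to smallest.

68, 31, 12 bp

TaqI sites (TCGA) start at positions 20, 32, 100.
TaqI cuts after the first base of each site, so after positions 20, 32, 100.
Circular molecule, 3 cuts → 3 fragments:
  21–32 → 12 bp
  33–100 → 68 bp
  101–111 then 1–20 → 11 + 20 = 31 bp
Sorted largest to smallest: 68, 31, 12 bp.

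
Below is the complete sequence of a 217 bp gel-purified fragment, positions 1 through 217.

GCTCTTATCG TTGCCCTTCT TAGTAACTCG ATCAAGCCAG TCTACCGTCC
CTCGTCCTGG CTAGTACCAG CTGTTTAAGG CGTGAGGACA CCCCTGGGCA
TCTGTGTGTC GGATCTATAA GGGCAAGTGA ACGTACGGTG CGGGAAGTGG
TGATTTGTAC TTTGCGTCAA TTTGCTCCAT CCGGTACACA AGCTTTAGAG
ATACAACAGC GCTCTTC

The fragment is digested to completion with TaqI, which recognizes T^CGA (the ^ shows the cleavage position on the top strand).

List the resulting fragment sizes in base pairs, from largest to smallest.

189, 28 bp

The TaqI site (TCGA) starts at position 28.
TaqI cuts after the first base of each site, so after position 28.
Linear molecule, 1 cut → 2 fragments:
  1–28 → 28 bp
  29–217 → 189 bp
Sorted largest to smallest: 189, 28 bp.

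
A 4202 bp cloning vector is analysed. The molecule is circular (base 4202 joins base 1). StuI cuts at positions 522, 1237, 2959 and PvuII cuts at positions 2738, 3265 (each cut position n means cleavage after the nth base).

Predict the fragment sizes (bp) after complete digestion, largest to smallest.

Combined cut positions (sorted): 522, 1237, 2738, 2959, 3265.
Circular molecule, 5 cuts → 5 fragments:
  1237 − 522 = 715 bp
  2738 − 1237 = 1501 bp
  2959 − 2738 = 221 bp
  3265 − 2959 = 306 bp
  wrap: 4202 − 3265 + 522 = 1459 bp
Sorted largest to smallest: 1501, 1459, 715, 306, 221 bp.

1501, 1459, 715, 306, 221 bp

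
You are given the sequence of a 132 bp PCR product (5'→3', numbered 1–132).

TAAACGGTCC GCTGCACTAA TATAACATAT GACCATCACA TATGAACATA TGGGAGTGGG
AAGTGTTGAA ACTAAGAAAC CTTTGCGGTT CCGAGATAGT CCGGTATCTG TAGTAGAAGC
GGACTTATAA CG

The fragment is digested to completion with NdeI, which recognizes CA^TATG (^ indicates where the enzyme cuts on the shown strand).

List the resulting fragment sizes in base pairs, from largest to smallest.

84, 27, 13, 8 bp

NdeI sites (CATATG) start at positions 26, 39, 47.
NdeI cuts after base 2 of each site, so after positions 27, 40, 48.
Linear molecule, 3 cuts → 4 fragments:
  1–27 → 27 bp
  28–40 → 13 bp
  41–48 → 8 bp
  49–132 → 84 bp
Sorted largest to smallest: 84, 27, 13, 8 bp.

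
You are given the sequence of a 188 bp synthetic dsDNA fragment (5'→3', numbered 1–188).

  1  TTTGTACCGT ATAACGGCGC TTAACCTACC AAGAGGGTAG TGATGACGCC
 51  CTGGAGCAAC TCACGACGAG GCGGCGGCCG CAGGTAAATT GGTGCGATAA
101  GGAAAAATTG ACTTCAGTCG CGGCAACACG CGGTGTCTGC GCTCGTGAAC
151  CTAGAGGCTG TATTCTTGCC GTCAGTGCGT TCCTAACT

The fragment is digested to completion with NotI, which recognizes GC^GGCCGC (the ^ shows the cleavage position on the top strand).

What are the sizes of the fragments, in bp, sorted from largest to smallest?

113, 75 bp

The NotI site (GCGGCCGC) starts at position 74.
NotI cuts after base 2 of each site, so after position 75.
Linear molecule, 1 cut → 2 fragments:
  1–75 → 75 bp
  76–188 → 113 bp
Sorted largest to smallest: 113, 75 bp.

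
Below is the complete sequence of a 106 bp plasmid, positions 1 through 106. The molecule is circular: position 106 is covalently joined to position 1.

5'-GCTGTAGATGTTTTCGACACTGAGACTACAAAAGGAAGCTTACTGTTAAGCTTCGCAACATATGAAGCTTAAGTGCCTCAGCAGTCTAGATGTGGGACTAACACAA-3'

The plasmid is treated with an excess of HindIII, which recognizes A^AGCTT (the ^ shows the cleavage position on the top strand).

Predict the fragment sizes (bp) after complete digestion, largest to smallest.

77, 17, 12 bp

HindIII sites (AAGCTT) start at positions 36, 48, 65.
HindIII cuts after the first base of each site, so after positions 36, 48, 65.
Circular molecule, 3 cuts → 3 fragments:
  37–48 → 12 bp
  49–65 → 17 bp
  66–106 then 1–36 → 41 + 36 = 77 bp
Sorted largest to smallest: 77, 17, 12 bp.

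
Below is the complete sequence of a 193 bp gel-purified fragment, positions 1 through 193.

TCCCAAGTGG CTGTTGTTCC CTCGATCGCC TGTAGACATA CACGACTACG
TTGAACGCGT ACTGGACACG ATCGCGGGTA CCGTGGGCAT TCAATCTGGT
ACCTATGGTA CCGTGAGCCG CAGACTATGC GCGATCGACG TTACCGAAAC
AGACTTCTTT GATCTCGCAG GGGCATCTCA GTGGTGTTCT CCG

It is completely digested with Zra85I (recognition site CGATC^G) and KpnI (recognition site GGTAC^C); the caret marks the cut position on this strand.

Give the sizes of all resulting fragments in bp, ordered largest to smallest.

57, 46, 27, 25, 21, 9, 8 bp

Zra85I sites (CGATCG) start at positions 23, 69, 132.
Zra85I cuts after base 5 of each site (before the last base), so after positions 27, 73, 136.
KpnI sites (GGTACC) start at positions 77, 98, 107.
KpnI cuts after base 5 of each site (before the last base), so after positions 81, 102, 111.
Combined cut positions: 27, 73, 81, 102, 111, 136.
Linear molecule, 6 cuts → 7 fragments:
  1–27 → 27 bp
  28–73 → 46 bp
  74–81 → 8 bp
  82–102 → 21 bp
  103–111 → 9 bp
  112–136 → 25 bp
  137–193 → 57 bp
Sorted largest to smallest: 57, 46, 27, 25, 21, 9, 8 bp.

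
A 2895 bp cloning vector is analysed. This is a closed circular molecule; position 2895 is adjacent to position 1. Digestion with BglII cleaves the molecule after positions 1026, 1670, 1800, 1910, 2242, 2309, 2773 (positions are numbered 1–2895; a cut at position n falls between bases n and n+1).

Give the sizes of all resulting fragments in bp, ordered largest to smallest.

Circular molecule, 7 cuts → 7 fragments:
  1670 − 1026 = 644 bp
  1800 − 1670 = 130 bp
  1910 − 1800 = 110 bp
  2242 − 1910 = 332 bp
  2309 − 2242 = 67 bp
  2773 − 2309 = 464 bp
  wrap: 2895 − 2773 + 1026 = 1148 bp
Sorted largest to smallest: 1148, 644, 464, 332, 130, 110, 67 bp.

1148, 644, 464, 332, 130, 110, 67 bp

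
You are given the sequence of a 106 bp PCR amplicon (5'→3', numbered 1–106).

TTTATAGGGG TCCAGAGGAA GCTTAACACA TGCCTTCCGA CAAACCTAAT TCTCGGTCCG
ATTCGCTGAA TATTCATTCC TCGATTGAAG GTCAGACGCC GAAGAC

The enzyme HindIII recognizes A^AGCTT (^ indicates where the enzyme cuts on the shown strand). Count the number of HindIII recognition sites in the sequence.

1

AAGCTT occurs starting at position 19.
HindIII cuts at 1 site.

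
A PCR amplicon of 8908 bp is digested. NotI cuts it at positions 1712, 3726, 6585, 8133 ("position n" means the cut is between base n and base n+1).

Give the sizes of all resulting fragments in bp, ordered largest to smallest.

2859, 2014, 1712, 1548, 775 bp

Linear molecule, 4 cuts → 5 fragments:
  1712 − 0 = 1712 bp
  3726 − 1712 = 2014 bp
  6585 − 3726 = 2859 bp
  8133 − 6585 = 1548 bp
  8908 − 8133 = 775 bp
Sorted largest to smallest: 2859, 2014, 1712, 1548, 775 bp.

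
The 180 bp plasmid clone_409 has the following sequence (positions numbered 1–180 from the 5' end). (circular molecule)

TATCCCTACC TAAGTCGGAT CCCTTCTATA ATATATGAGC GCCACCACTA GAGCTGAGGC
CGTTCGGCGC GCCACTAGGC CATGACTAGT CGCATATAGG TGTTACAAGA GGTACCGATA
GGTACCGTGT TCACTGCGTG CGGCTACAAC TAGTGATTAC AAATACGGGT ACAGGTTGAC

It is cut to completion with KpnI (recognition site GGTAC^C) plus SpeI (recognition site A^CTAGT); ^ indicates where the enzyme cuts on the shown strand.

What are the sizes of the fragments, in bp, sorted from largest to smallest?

116, 30, 24, 10 bp

KpnI sites (GGTACC) start at positions 111, 121.
KpnI cuts after base 5 of each site (before the last base), so after positions 115, 125.
SpeI sites (ACTAGT) start at positions 85, 149.
SpeI cuts after the first base of each site, so after positions 85, 149.
Combined cut positions: 85, 115, 125, 149.
Circular molecule, 4 cuts → 4 fragments:
  86–115 → 30 bp
  116–125 → 10 bp
  126–149 → 24 bp
  150–180 then 1–85 → 31 + 85 = 116 bp
Sorted largest to smallest: 116, 30, 24, 10 bp.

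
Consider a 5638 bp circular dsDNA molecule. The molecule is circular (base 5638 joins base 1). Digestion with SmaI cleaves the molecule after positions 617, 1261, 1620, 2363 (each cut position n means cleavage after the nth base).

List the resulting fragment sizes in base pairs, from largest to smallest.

3892, 743, 644, 359 bp

Circular molecule, 4 cuts → 4 fragments:
  1261 − 617 = 644 bp
  1620 − 1261 = 359 bp
  2363 − 1620 = 743 bp
  wrap: 5638 − 2363 + 617 = 3892 bp
Sorted largest to smallest: 3892, 743, 644, 359 bp.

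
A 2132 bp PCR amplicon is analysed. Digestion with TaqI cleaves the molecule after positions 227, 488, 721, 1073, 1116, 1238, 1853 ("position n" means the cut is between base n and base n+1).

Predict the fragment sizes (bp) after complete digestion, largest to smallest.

615, 352, 279, 261, 233, 227, 122, 43 bp

Linear molecule, 7 cuts → 8 fragments:
  227 − 0 = 227 bp
  488 − 227 = 261 bp
  721 − 488 = 233 bp
  1073 − 721 = 352 bp
  1116 − 1073 = 43 bp
  1238 − 1116 = 122 bp
  1853 − 1238 = 615 bp
  2132 − 1853 = 279 bp
Sorted largest to smallest: 615, 352, 279, 261, 233, 227, 122, 43 bp.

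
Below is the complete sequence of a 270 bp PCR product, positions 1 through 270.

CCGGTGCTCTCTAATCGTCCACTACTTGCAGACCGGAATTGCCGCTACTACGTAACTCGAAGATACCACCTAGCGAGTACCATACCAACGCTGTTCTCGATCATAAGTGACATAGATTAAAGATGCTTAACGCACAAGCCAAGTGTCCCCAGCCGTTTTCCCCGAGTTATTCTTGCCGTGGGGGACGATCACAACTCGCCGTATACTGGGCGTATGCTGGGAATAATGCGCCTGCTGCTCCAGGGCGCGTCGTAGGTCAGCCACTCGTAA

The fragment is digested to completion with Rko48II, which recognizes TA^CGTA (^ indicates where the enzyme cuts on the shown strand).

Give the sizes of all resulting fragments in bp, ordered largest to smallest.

The Rko48II site (TACGTA) starts at position 49.
Rko48II cuts after base 2 of each site, so after position 50.
Linear molecule, 1 cut → 2 fragments:
  1–50 → 50 bp
  51–270 → 220 bp
Sorted largest to smallest: 220, 50 bp.

220, 50 bp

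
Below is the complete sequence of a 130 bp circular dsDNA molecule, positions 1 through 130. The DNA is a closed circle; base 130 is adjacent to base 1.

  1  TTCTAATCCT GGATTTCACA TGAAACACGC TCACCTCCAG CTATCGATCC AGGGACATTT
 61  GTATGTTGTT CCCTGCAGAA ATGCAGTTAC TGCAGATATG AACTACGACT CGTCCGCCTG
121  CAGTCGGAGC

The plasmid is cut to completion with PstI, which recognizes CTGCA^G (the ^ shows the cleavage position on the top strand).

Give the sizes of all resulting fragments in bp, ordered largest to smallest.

85, 28, 17 bp

PstI sites (CTGCAG) start at positions 73, 90, 118.
PstI cuts after base 5 of each site (before the last base), so after positions 77, 94, 122.
Circular molecule, 3 cuts → 3 fragments:
  78–94 → 17 bp
  95–122 → 28 bp
  123–130 then 1–77 → 8 + 77 = 85 bp
Sorted largest to smallest: 85, 28, 17 bp.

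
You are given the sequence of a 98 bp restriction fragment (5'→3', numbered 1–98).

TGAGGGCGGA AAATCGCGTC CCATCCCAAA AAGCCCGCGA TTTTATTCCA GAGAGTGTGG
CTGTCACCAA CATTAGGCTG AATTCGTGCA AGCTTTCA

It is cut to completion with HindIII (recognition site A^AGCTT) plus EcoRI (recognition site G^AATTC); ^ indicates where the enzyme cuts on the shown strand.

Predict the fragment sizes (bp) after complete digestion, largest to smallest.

The HindIII site (AAGCTT) starts at position 90.
HindIII cuts after the first base of each site, so after position 90.
The EcoRI site (GAATTC) starts at position 80.
EcoRI cuts after the first base of each site, so after position 80.
Combined cut positions: 80, 90.
Linear molecule, 2 cuts → 3 fragments:
  1–80 → 80 bp
  81–90 → 10 bp
  91–98 → 8 bp
Sorted largest to smallest: 80, 10, 8 bp.

80, 10, 8 bp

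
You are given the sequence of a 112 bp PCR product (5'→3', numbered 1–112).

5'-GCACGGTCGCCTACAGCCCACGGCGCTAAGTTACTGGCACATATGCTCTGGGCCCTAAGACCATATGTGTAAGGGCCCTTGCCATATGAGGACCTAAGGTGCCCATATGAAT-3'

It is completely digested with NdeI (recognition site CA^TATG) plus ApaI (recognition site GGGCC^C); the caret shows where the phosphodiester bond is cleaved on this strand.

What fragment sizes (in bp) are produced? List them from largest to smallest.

NdeI sites (CATATG) start at positions 40, 62, 83, 104.
NdeI cuts after base 2 of each site, so after positions 41, 63, 84, 105.
ApaI sites (GGGCCC) start at positions 50, 73.
ApaI cuts after base 5 of each site (before the last base), so after positions 54, 77.
Combined cut positions: 41, 54, 63, 77, 84, 105.
Linear molecule, 6 cuts → 7 fragments:
  1–41 → 41 bp
  42–54 → 13 bp
  55–63 → 9 bp
  64–77 → 14 bp
  78–84 → 7 bp
  85–105 → 21 bp
  106–112 → 7 bp
Sorted largest to smallest: 41, 21, 14, 13, 9, 7, 7 bp.

41, 21, 14, 13, 9, 7, 7 bp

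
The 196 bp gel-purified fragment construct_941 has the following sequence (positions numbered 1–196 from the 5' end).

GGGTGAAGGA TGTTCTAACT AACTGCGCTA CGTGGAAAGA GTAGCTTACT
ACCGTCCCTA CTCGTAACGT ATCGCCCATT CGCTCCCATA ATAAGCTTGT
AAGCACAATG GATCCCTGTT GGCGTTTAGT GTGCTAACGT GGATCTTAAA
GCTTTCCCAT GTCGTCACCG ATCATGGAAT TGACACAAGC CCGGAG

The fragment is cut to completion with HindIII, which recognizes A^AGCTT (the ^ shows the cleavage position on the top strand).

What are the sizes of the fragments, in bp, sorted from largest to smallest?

93, 56, 47 bp

HindIII sites (AAGCTT) start at positions 93, 149.
HindIII cuts after the first base of each site, so after positions 93, 149.
Linear molecule, 2 cuts → 3 fragments:
  1–93 → 93 bp
  94–149 → 56 bp
  150–196 → 47 bp
Sorted largest to smallest: 93, 56, 47 bp.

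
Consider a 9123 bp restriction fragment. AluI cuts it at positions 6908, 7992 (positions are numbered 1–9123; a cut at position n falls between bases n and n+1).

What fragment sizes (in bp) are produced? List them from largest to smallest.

6908, 1131, 1084 bp

Linear molecule, 2 cuts → 3 fragments:
  6908 − 0 = 6908 bp
  7992 − 6908 = 1084 bp
  9123 − 7992 = 1131 bp
Sorted largest to smallest: 6908, 1131, 1084 bp.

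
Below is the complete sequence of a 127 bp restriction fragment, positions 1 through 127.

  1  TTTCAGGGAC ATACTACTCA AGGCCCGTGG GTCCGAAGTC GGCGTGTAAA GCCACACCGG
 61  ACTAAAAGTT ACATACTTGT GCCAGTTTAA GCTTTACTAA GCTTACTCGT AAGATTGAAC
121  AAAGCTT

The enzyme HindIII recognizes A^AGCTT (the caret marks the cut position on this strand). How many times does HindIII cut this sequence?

AAGCTT occurs starting at positions 89, 99, 122.
HindIII cuts at 3 sites.

3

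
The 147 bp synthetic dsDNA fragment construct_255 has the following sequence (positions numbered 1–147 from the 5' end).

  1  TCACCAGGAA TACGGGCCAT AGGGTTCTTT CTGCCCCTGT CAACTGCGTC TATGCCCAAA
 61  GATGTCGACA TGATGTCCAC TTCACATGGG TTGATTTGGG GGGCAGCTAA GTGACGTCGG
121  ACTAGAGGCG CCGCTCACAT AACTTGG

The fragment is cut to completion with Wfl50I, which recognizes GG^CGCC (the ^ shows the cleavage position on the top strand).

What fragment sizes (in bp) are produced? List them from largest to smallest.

The Wfl50I site (GGCGCC) starts at position 127.
Wfl50I cuts after base 2 of each site, so after position 128.
Linear molecule, 1 cut → 2 fragments:
  1–128 → 128 bp
  129–147 → 19 bp
Sorted largest to smallest: 128, 19 bp.

128, 19 bp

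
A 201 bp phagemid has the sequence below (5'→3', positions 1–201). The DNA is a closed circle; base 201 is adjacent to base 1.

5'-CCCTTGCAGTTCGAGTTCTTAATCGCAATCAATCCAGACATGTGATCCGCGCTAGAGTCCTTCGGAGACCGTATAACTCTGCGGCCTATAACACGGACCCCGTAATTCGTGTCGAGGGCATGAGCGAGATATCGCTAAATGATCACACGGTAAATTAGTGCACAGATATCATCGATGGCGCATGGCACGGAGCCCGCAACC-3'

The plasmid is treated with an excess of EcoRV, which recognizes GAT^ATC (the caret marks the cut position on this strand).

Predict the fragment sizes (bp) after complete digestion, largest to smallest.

164, 37 bp

EcoRV sites (GATATC) start at positions 128, 165.
EcoRV cuts after base 3 of each site, so after positions 130, 167.
Circular molecule, 2 cuts → 2 fragments:
  131–167 → 37 bp
  168–201 then 1–130 → 34 + 130 = 164 bp
Sorted largest to smallest: 164, 37 bp.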